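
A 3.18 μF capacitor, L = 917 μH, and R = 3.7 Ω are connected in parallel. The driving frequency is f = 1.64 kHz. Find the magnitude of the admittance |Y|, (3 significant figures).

280 mS

ω = 2πf = 10300 rad/s
X_L = ωL = 9.45 Ω
X_C = 1/(ωC) = 30.5 Ω
Parallel: admittances add. Y = 1/R + 1/(jωL) + jωC
Y = (0.270 − j0.0731) S
|Y| = 0.280 S → |Z| = 1/|Y| = 3.57 Ω, ∠Z = −∠Y = 15.1°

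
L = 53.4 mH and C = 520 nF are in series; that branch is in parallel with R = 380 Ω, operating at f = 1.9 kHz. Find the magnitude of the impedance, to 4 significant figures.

297.1 Ω

ω = 2πf = 11940 rad/s
X_L = ωL = 637.5 Ω
X_C = 1/(ωC) = 161.1 Ω
Branch 1: Z₁ = R = 380.0 Ω
Branch 2 (series LC): Z₂ = j(X_L − X_C) = j476.4 Ω
Parallel: Z = Z₁Z₂/(Z₁+Z₂), |Z| = 297.1 Ω, ∠Z = 38.58°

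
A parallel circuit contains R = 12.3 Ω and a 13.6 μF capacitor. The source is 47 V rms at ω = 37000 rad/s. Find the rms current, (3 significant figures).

X_C = 1/(ωC) = 1.99 Ω
Parallel: admittances add. Y = 1/R + jωC
Y = (0.0813 + j0.503) S
|Y| = 0.510 S → |Z| = 1/|Y| = 1.96 Ω, ∠Z = −∠Y = -80.8°
I = V/|Z| = 47/1.96 = 24.0 A

24.0 A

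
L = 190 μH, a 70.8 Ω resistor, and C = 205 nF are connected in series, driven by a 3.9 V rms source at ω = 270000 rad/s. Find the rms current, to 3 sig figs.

X_L = ωL = 51.3 Ω
X_C = 1/(ωC) = 18.1 Ω
Net reactance X = X_L − X_C = 33.2 Ω
Z = 70.8 + j33.2 Ω
|Z| = √(70.8² + 33.2²) = 78.2 Ω
I = V/|Z| = 3.9/78.2 = 49.9 mA

49.9 mA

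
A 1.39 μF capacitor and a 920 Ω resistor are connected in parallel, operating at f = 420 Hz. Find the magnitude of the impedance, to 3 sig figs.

261 Ω

ω = 2πf = 2639 rad/s
X_C = 1/(ωC) = 273 Ω
Parallel: admittances add. Y = 1/R + jωC
Y = (0.00109 + j0.00367) S
|Y| = 0.00383 S → |Z| = 1/|Y| = 261 Ω, ∠Z = −∠Y = -73.5°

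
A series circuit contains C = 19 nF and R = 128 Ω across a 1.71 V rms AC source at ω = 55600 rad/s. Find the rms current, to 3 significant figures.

1.79 mA

X_C = 1/(ωC) = 947 Ω
Z = 128 − j947 Ω
|Z| = √(128² + 947²) = 955 Ω
I = V/|Z| = 1.71/955 = 1.79 mA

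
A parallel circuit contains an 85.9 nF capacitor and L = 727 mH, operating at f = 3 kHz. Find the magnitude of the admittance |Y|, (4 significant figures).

ω = 2πf = 18850 rad/s
X_L = ωL = 13700 Ω
X_C = 1/(ωC) = 617.6 Ω
Parallel: admittances add. Y = 1/(jωL) + jωC
Y = (0 + j0.001546) S
|Y| = 0.001546 S → |Z| = 1/|Y| = 646.7 Ω, ∠Z = −∠Y = -90.00°

1.546 mS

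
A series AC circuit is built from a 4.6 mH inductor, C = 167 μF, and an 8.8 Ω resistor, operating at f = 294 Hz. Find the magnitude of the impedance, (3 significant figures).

10.3 Ω

ω = 2πf = 1847 rad/s
X_L = ωL = 8.50 Ω
X_C = 1/(ωC) = 3.24 Ω
Net reactance X = X_L − X_C = 5.26 Ω
Z = 8.80 + j5.26 Ω
|Z| = √(8.80² + 5.26²) = 10.3 Ω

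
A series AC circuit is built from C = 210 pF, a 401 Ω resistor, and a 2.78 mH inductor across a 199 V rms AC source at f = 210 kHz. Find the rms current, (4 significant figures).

490.9 mA

ω = 2πf = 1.319e+06 rad/s
X_L = ωL = 3668 Ω
X_C = 1/(ωC) = 3609 Ω
Net reactance X = X_L − X_C = 59.17 Ω
Z = 401.0 + j59.17 Ω
|Z| = √(401.0² + 59.17²) = 405.3 Ω
I = V/|Z| = 199/405.3 = 490.9 mA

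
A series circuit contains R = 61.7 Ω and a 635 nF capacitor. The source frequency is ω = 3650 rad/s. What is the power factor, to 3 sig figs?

0.142

X_C = 1/(ωC) = 431 Ω
Z = 61.7 − j431 Ω
|Z| = √(61.7² + 431²) = 436 Ω
∠Z = arctan(-431/61.7) = -81.9°
cos φ = cos(-81.9°) = 0.142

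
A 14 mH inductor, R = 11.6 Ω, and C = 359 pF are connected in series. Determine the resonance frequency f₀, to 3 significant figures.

ω₀ = 1/√(LC) = 1/√(0.014 × 3.59e-10) = 446100 rad/s
f₀ = ω₀/(2π) = 71.0 kHz

71.0 kHz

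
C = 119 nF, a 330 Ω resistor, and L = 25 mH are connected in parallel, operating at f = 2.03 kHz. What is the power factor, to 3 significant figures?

0.882

ω = 2πf = 12750 rad/s
X_L = ωL = 319 Ω
X_C = 1/(ωC) = 659 Ω
Parallel: admittances add. Y = 1/R + 1/(jωL) + jωC
Y = (0.00303 − j0.00162) S
|Y| = 0.00344 S → |Z| = 1/|Y| = 291 Ω, ∠Z = −∠Y = 28.1°
cos φ = cos(28.1°) = 0.882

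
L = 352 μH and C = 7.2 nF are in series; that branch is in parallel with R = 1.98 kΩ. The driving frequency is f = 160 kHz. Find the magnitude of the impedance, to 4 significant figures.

214.4 Ω

ω = 2πf = 1.005e+06 rad/s
X_L = ωL = 353.9 Ω
X_C = 1/(ωC) = 138.2 Ω
Branch 1: Z₁ = R = 1980 Ω
Branch 2 (series LC): Z₂ = j(X_L − X_C) = j215.7 Ω
Parallel: Z = Z₁Z₂/(Z₁+Z₂), |Z| = 214.4 Ω, ∠Z = 83.78°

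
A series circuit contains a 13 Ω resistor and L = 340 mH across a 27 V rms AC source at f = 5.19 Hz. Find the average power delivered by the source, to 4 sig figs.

32.46 W

ω = 2πf = 32.61 rad/s
X_L = ωL = 11.09 Ω
Z = 13.00 + j11.09 Ω
|Z| = √(13.00² + 11.09²) = 17.09 Ω
∠Z = arctan(11.09/13.00) = 40.46°
I = V/|Z| = 1.580 A
P = VI cos φ = 27 × 1.580 × cos(40.46°) = 32.46 W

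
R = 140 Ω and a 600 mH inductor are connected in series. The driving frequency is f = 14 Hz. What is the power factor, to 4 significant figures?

ω = 2πf = 87.96 rad/s
X_L = ωL = 52.78 Ω
Z = 140.0 + j52.78 Ω
|Z| = √(140.0² + 52.78²) = 149.6 Ω
∠Z = arctan(52.78/140.0) = 20.66°
cos φ = cos(20.66°) = 0.9357

0.9357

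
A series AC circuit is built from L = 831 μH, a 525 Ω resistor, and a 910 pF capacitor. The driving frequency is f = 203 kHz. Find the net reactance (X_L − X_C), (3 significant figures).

198 Ω

ω = 2πf = 1.275e+06 rad/s
X_L = ωL = 1060 Ω
X_C = 1/(ωC) = 862 Ω
X = 1060 − 862 = 198 Ω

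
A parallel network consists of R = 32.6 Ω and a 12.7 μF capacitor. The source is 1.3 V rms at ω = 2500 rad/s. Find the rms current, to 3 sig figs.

X_C = 1/(ωC) = 31.5 Ω
Parallel: admittances add. Y = 1/R + jωC
Y = (0.0307 + j0.0318) S
|Y| = 0.0441 S → |Z| = 1/|Y| = 22.7 Ω, ∠Z = −∠Y = -46.0°
I = V/|Z| = 1.3/22.7 = 57.4 mA

57.4 mA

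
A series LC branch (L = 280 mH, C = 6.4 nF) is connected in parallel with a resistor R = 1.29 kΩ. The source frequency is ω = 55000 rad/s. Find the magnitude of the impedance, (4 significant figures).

X_L = ωL = 15400 Ω
X_C = 1/(ωC) = 2841 Ω
Branch 1: Z₁ = R = 1290 Ω
Branch 2 (series LC): Z₂ = j(X_L − X_C) = j12560 Ω
Parallel: Z = Z₁Z₂/(Z₁+Z₂), |Z| = 1283 Ω, ∠Z = 5.865°

1283 Ω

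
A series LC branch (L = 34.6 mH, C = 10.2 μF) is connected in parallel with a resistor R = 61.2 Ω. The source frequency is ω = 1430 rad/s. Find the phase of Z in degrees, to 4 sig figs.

X_L = ωL = 49.48 Ω
X_C = 1/(ωC) = 68.56 Ω
Branch 1: Z₁ = R = 61.20 Ω
Branch 2 (series LC): Z₂ = j(X_L − X_C) = −j19.08 Ω
Parallel: Z = Z₁Z₂/(Z₁+Z₂), |Z| = 18.22 Ω, ∠Z = -72.68°

-72.68°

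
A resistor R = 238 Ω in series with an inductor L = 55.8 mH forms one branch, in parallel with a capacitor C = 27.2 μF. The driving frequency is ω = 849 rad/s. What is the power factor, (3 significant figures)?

X_L = ωL = 47.4 Ω
X_C = 1/(ωC) = 43.3 Ω
Branch 1 (R+jX_L): Z₁ = 238 + j47.4 Ω, |Z₁| = 243 Ω
Branch 2 (−jX_C): Z₂ = −j43.3 Ω
Parallel: Z = Z₁Z₂/(Z₁+Z₂), |Z| = 44.1 Ω, ∠Z = -79.7°
cos φ = cos(-79.7°) = 0.178

0.178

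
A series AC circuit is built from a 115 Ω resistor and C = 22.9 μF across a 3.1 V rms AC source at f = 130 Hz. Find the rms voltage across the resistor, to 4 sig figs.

ω = 2πf = 816.8 rad/s
X_C = 1/(ωC) = 53.46 Ω
Z = 115.0 − j53.46 Ω
|Z| = √(115.0² + 53.46²) = 126.8 Ω
I = V/|Z| = 24.44 mA
V_R = I·|Z_R| = 0.02444 × 115.0 = 2.811 V

2.811 V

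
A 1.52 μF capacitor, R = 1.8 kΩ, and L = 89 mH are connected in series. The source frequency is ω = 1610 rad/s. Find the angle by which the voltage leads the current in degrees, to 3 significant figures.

-8.39°

X_L = ωL = 143 Ω
X_C = 1/(ωC) = 409 Ω
Net reactance X = X_L − X_C = -265 Ω
Z = 1800 − j265 Ω
|Z| = √(1800² + 265²) = 1820 Ω
∠Z = arctan(-265/1800) = -8.39°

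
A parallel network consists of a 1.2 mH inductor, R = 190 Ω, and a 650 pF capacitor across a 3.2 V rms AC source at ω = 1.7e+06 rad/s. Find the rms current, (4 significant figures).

16.96 mA

X_L = ωL = 2040 Ω
X_C = 1/(ωC) = 905.0 Ω
Parallel: admittances add. Y = 1/R + 1/(jωL) + jωC
Y = (0.005263 + j0.0006148) S
|Y| = 0.005299 S → |Z| = 1/|Y| = 188.7 Ω, ∠Z = −∠Y = -6.663°
I = V/|Z| = 3.2/188.7 = 16.96 mA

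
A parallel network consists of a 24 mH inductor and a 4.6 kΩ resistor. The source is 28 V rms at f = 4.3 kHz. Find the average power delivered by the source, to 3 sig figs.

ω = 2πf = 27020 rad/s
X_L = ωL = 648 Ω
Parallel: admittances add. Y = 1/R + 1/(jωL)
Y = (0.000217 − j0.00154) S
|Y| = 0.00156 S → |Z| = 1/|Y| = 642 Ω, ∠Z = −∠Y = 82.0°
I = V/|Z| = 43.6 mA
P = VI cos φ = 28 × 0.0436 × cos(82.0°) = 170 mW

170 mW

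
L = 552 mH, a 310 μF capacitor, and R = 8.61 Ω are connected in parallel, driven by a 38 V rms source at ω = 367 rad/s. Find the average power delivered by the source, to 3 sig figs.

X_L = ωL = 203 Ω
X_C = 1/(ωC) = 8.79 Ω
Parallel: admittances add. Y = 1/R + 1/(jωL) + jωC
Y = (0.116 + j0.109) S
|Y| = 0.159 S → |Z| = 1/|Y| = 6.28 Ω, ∠Z = −∠Y = -43.1°
I = V/|Z| = 6.05 A
P = VI cos φ = 38 × 6.05 × cos(-43.1°) = 168 W

168 W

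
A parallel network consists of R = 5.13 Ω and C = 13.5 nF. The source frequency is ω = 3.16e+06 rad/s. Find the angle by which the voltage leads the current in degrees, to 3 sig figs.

-12.3°

X_C = 1/(ωC) = 23.4 Ω
Parallel: admittances add. Y = 1/R + jωC
Y = (0.195 + j0.0427) S
|Y| = 0.200 S → |Z| = 1/|Y| = 5.01 Ω, ∠Z = −∠Y = -12.3°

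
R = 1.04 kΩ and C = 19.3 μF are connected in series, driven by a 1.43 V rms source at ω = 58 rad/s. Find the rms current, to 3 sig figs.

X_C = 1/(ωC) = 893 Ω
Z = 1040 − j893 Ω
|Z| = √(1040² + 893²) = 1370 Ω
I = V/|Z| = 1.43/1370 = 1.04 mA

1.04 mA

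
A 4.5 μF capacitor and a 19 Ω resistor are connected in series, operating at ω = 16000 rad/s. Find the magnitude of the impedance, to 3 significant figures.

23.5 Ω

X_C = 1/(ωC) = 13.9 Ω
Z = 19.0 − j13.9 Ω
|Z| = √(19.0² + 13.9²) = 23.5 Ω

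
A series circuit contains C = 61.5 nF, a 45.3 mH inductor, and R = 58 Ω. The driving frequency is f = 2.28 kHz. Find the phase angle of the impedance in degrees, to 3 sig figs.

ω = 2πf = 14330 rad/s
X_L = ωL = 649 Ω
X_C = 1/(ωC) = 1140 Ω
Net reactance X = X_L − X_C = -486 Ω
Z = 58.0 − j486 Ω
|Z| = √(58.0² + 486²) = 490 Ω
∠Z = arctan(-486/58.0) = -83.2°

-83.2°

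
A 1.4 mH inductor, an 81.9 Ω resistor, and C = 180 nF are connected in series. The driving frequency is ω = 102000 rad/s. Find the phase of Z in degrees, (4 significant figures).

47.16°

X_L = ωL = 142.8 Ω
X_C = 1/(ωC) = 54.47 Ω
Net reactance X = X_L − X_C = 88.33 Ω
Z = 81.90 + j88.33 Ω
|Z| = √(81.90² + 88.33²) = 120.5 Ω
∠Z = arctan(88.33/81.90) = 47.16°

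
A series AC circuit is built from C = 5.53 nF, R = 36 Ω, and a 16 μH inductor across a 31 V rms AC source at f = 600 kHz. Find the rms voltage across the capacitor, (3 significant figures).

ω = 2πf = 3.77e+06 rad/s
X_L = ωL = 60.3 Ω
X_C = 1/(ωC) = 48.0 Ω
Net reactance X = X_L − X_C = 12.4 Ω
Z = 36.0 + j12.4 Ω
|Z| = √(36.0² + 12.4²) = 38.1 Ω
I = V/|Z| = 815 mA
V_C = I·|Z_C| = 0.815 × 48.0 = 39.1 V

39.1 V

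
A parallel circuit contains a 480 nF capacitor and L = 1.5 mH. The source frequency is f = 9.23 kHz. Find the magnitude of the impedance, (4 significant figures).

61.19 Ω

ω = 2πf = 57990 rad/s
X_L = ωL = 86.99 Ω
X_C = 1/(ωC) = 35.92 Ω
Parallel: admittances add. Y = 1/(jωL) + jωC
Y = (0 + j0.01634) S
|Y| = 0.01634 S → |Z| = 1/|Y| = 61.19 Ω, ∠Z = −∠Y = -90.00°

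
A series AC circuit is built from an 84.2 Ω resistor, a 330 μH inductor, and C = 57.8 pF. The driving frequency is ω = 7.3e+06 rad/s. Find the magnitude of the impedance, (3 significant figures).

92.8 Ω

X_L = ωL = 2410 Ω
X_C = 1/(ωC) = 2370 Ω
Net reactance X = X_L − X_C = 39.0 Ω
Z = 84.2 + j39.0 Ω
|Z| = √(84.2² + 39.0²) = 92.8 Ω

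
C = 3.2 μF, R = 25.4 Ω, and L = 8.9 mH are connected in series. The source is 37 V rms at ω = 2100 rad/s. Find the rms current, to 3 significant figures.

279 mA

X_L = ωL = 18.7 Ω
X_C = 1/(ωC) = 149 Ω
Net reactance X = X_L − X_C = -130 Ω
Z = 25.4 − j130 Ω
|Z| = √(25.4² + 130²) = 133 Ω
I = V/|Z| = 37/133 = 279 mA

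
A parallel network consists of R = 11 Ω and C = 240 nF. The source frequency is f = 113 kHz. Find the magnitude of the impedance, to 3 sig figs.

ω = 2πf = 710000 rad/s
X_C = 1/(ωC) = 5.87 Ω
Parallel: admittances add. Y = 1/R + jωC
Y = (0.0909 + j0.170) S
|Y| = 0.193 S → |Z| = 1/|Y| = 5.18 Ω, ∠Z = −∠Y = -61.9°

5.18 Ω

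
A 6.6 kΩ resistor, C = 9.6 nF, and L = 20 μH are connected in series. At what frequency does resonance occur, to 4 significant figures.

363.2 kHz

ω₀ = 1/√(LC) = 1/√(2e-05 × 9.6e-09) = 2.282e+06 rad/s
f₀ = ω₀/(2π) = 363.2 kHz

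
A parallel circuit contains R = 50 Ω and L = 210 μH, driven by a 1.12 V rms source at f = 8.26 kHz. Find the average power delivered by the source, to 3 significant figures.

ω = 2πf = 51900 rad/s
X_L = ωL = 10.9 Ω
Parallel: admittances add. Y = 1/R + 1/(jωL)
Y = (0.0200 − j0.0918) S
|Y| = 0.0939 S → |Z| = 1/|Y| = 10.6 Ω, ∠Z = −∠Y = 77.7°
I = V/|Z| = 105 mA
P = VI cos φ = 1.12 × 0.105 × cos(77.7°) = 25.1 mW

25.1 mW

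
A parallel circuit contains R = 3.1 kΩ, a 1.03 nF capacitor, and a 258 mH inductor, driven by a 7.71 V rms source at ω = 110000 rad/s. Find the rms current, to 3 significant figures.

2.56 mA

X_L = ωL = 28400 Ω
X_C = 1/(ωC) = 8830 Ω
Parallel: admittances add. Y = 1/R + 1/(jωL) + jωC
Y = (0.000323 + j7.81e-05) S
|Y| = 0.000332 S → |Z| = 1/|Y| = 3010 Ω, ∠Z = −∠Y = -13.6°
I = V/|Z| = 7.71/3010 = 2.56 mA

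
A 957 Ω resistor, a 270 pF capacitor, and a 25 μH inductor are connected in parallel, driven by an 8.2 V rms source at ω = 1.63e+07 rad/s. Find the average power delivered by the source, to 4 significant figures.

X_L = ωL = 407.5 Ω
X_C = 1/(ωC) = 227.2 Ω
Parallel: admittances add. Y = 1/R + 1/(jωL) + jωC
Y = (0.001045 + j0.001947) S
|Y| = 0.002210 S → |Z| = 1/|Y| = 452.6 Ω, ∠Z = −∠Y = -61.78°
I = V/|Z| = 18.12 mA
P = VI cos φ = 8.2 × 0.01812 × cos(-61.78°) = 70.26 mW

70.26 mW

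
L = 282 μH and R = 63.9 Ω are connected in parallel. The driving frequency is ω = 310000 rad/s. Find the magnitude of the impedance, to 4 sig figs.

51.59 Ω

X_L = ωL = 87.42 Ω
Parallel: admittances add. Y = 1/R + 1/(jωL)
Y = (0.01565 − j0.01144) S
|Y| = 0.01938 S → |Z| = 1/|Y| = 51.59 Ω, ∠Z = −∠Y = 36.17°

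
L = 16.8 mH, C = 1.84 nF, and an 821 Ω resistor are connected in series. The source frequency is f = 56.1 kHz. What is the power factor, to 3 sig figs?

ω = 2πf = 352500 rad/s
X_L = ωL = 5920 Ω
X_C = 1/(ωC) = 1540 Ω
Net reactance X = X_L − X_C = 4380 Ω
Z = 821 + j4380 Ω
|Z| = √(821² + 4380²) = 4460 Ω
∠Z = arctan(4380/821) = 79.4°
cos φ = cos(79.4°) = 0.184

0.184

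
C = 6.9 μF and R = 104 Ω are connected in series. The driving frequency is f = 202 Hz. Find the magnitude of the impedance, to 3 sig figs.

154 Ω

ω = 2πf = 1269 rad/s
X_C = 1/(ωC) = 114 Ω
Z = 104 − j114 Ω
|Z| = √(104² + 114²) = 154 Ω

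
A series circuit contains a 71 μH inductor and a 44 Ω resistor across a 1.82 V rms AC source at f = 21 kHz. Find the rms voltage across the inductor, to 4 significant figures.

0.3790 V

ω = 2πf = 131900 rad/s
X_L = ωL = 9.368 Ω
Z = 44.00 + j9.368 Ω
|Z| = √(44.00² + 9.368²) = 44.99 Ω
I = V/|Z| = 40.46 mA
V_L = I·|Z_L| = 0.04046 × 9.368 = 0.3790 V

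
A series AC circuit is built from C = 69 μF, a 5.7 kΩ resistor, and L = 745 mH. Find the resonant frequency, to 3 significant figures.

22.2 Hz

ω₀ = 1/√(LC) = 1/√(0.745 × 6.9e-05) = 139.5 rad/s
f₀ = ω₀/(2π) = 22.2 Hz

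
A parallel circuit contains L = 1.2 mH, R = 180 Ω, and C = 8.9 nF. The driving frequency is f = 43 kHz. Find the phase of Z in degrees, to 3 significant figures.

ω = 2πf = 270200 rad/s
X_L = ωL = 324 Ω
X_C = 1/(ωC) = 416 Ω
Parallel: admittances add. Y = 1/R + 1/(jωL) + jωC
Y = (0.00556 − j0.000680) S
|Y| = 0.00560 S → |Z| = 1/|Y| = 179 Ω, ∠Z = −∠Y = 6.98°

6.98°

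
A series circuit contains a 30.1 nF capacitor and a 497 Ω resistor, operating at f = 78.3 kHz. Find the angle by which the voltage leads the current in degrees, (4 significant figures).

ω = 2πf = 492000 rad/s
X_C = 1/(ωC) = 67.53 Ω
Z = 497.0 − j67.53 Ω
|Z| = √(497.0² + 67.53²) = 501.6 Ω
∠Z = arctan(-67.53/497.0) = -7.738°

-7.738°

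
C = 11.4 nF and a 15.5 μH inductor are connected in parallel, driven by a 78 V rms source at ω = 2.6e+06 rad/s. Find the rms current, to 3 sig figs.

376 mA

X_L = ωL = 40.3 Ω
X_C = 1/(ωC) = 33.7 Ω
Parallel: admittances add. Y = 1/(jωL) + jωC
Y = (0 + j0.00483) S
|Y| = 0.00483 S → |Z| = 1/|Y| = 207 Ω, ∠Z = −∠Y = -90.0°
I = V/|Z| = 78/207 = 376 mA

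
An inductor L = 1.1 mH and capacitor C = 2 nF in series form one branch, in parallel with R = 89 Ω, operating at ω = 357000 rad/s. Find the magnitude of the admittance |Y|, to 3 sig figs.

11.3 mS

X_L = ωL = 393 Ω
X_C = 1/(ωC) = 1400 Ω
Branch 1: Z₁ = R = 89.0 Ω
Branch 2 (series LC): Z₂ = j(X_L − X_C) = −j1010 Ω
Parallel: Z = Z₁Z₂/(Z₁+Z₂), |Z| = 88.7 Ω, ∠Z = -5.05°
|Y| = 1/|Z| = 11.3 mS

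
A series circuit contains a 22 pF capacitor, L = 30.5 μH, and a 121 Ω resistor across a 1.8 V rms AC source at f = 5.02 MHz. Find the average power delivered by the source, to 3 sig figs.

ω = 2πf = 3.154e+07 rad/s
X_L = ωL = 962 Ω
X_C = 1/(ωC) = 1440 Ω
Net reactance X = X_L − X_C = -479 Ω
Z = 121 − j479 Ω
|Z| = √(121² + 479²) = 494 Ω
∠Z = arctan(-479/121) = -75.8°
I = V/|Z| = 3.64 mA
P = VI cos φ = 1.8 × 0.00364 × cos(-75.8°) = 1.61 mW

1.61 mW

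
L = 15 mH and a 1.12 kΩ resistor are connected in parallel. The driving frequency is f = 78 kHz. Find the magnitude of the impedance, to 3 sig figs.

ω = 2πf = 490100 rad/s
X_L = ωL = 7350 Ω
Parallel: admittances add. Y = 1/R + 1/(jωL)
Y = (0.000893 − j0.000136) S
|Y| = 0.000903 S → |Z| = 1/|Y| = 1110 Ω, ∠Z = −∠Y = 8.66°

1110 Ω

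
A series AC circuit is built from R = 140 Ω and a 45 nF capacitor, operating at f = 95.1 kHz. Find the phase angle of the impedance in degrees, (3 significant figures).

-14.9°

ω = 2πf = 597500 rad/s
X_C = 1/(ωC) = 37.2 Ω
Z = 140 − j37.2 Ω
|Z| = √(140² + 37.2²) = 145 Ω
∠Z = arctan(-37.2/140) = -14.9°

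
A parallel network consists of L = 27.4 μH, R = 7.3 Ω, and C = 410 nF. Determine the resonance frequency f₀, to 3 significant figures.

47.5 kHz

ω₀ = 1/√(LC) = 1/√(2.74e-05 × 4.1e-07) = 298400 rad/s
f₀ = ω₀/(2π) = 47.5 kHz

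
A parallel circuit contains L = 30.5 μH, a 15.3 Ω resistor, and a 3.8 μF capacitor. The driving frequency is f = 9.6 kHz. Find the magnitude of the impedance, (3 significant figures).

ω = 2πf = 60320 rad/s
X_L = ωL = 1.84 Ω
X_C = 1/(ωC) = 4.36 Ω
Parallel: admittances add. Y = 1/R + 1/(jωL) + jωC
Y = (0.0654 − j0.314) S
|Y| = 0.321 S → |Z| = 1/|Y| = 3.11 Ω, ∠Z = −∠Y = 78.3°

3.11 Ω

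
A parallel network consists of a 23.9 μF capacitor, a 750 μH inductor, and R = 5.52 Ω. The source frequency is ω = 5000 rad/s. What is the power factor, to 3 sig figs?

0.776

X_L = ωL = 3.75 Ω
X_C = 1/(ωC) = 8.37 Ω
Parallel: admittances add. Y = 1/R + 1/(jωL) + jωC
Y = (0.181 − j0.147) S
|Y| = 0.233 S → |Z| = 1/|Y| = 4.28 Ω, ∠Z = −∠Y = 39.1°
cos φ = cos(39.1°) = 0.776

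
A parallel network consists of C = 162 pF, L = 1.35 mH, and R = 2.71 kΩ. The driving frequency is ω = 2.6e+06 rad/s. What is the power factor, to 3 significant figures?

0.938

X_L = ωL = 3510 Ω
X_C = 1/(ωC) = 2370 Ω
Parallel: admittances add. Y = 1/R + 1/(jωL) + jωC
Y = (0.000369 + j0.000136) S
|Y| = 0.000393 S → |Z| = 1/|Y| = 2540 Ω, ∠Z = −∠Y = -20.3°
cos φ = cos(-20.3°) = 0.938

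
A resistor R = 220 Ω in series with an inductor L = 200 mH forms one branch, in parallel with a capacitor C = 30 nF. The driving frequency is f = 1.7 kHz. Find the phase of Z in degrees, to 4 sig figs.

71.52°

ω = 2πf = 10680 rad/s
X_L = ωL = 2136 Ω
X_C = 1/(ωC) = 3121 Ω
Branch 1 (R+jX_L): Z₁ = 220.0 + j2136 Ω, |Z₁| = 2148 Ω
Branch 2 (−jX_C): Z₂ = −j3121 Ω
Parallel: Z = Z₁Z₂/(Z₁+Z₂), |Z| = 6644 Ω, ∠Z = 71.52°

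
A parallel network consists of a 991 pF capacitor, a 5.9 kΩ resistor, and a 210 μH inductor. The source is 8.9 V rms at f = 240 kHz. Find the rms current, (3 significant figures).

ω = 2πf = 1.508e+06 rad/s
X_L = ωL = 317 Ω
X_C = 1/(ωC) = 669 Ω
Parallel: admittances add. Y = 1/R + 1/(jωL) + jωC
Y = (0.000169 − j0.00166) S
|Y| = 0.00167 S → |Z| = 1/|Y| = 598 Ω, ∠Z = −∠Y = 84.2°
I = V/|Z| = 8.9/598 = 14.9 mA

14.9 mA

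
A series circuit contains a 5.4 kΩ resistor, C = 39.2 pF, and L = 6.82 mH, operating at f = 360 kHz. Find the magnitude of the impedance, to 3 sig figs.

6810 Ω

ω = 2πf = 2.262e+06 rad/s
X_L = ωL = 15400 Ω
X_C = 1/(ωC) = 11300 Ω
Net reactance X = X_L − X_C = 4150 Ω
Z = 5400 + j4150 Ω
|Z| = √(5400² + 4150²) = 6810 Ω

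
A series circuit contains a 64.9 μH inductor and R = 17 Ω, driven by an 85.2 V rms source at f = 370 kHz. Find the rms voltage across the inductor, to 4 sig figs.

ω = 2πf = 2.325e+06 rad/s
X_L = ωL = 150.9 Ω
Z = 17.00 + j150.9 Ω
|Z| = √(17.00² + 150.9²) = 151.8 Ω
I = V/|Z| = 561.1 mA
V_L = I·|Z_L| = 0.5611 × 150.9 = 84.66 V

84.66 V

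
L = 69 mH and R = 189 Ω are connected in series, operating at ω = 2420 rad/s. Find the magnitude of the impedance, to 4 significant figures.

252.2 Ω

X_L = ωL = 167.0 Ω
Z = 189.0 + j167.0 Ω
|Z| = √(189.0² + 167.0²) = 252.2 Ω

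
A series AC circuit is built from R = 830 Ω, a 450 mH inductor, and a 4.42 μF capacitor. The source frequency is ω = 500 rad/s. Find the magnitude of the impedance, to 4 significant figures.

860.6 Ω

X_L = ωL = 225.0 Ω
X_C = 1/(ωC) = 452.5 Ω
Net reactance X = X_L − X_C = -227.5 Ω
Z = 830.0 − j227.5 Ω
|Z| = √(830.0² + 227.5²) = 860.6 Ω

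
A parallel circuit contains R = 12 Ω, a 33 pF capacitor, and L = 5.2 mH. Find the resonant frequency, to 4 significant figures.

384.2 kHz

ω₀ = 1/√(LC) = 1/√(0.0052 × 3.3e-11) = 2.414e+06 rad/s
f₀ = ω₀/(2π) = 384.2 kHz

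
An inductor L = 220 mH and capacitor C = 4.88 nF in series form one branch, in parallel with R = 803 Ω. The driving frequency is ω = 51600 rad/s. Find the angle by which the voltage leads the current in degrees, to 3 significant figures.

6.21°

X_L = ωL = 11400 Ω
X_C = 1/(ωC) = 3970 Ω
Branch 1: Z₁ = R = 803 Ω
Branch 2 (series LC): Z₂ = j(X_L − X_C) = j7380 Ω
Parallel: Z = Z₁Z₂/(Z₁+Z₂), |Z| = 798 Ω, ∠Z = 6.21°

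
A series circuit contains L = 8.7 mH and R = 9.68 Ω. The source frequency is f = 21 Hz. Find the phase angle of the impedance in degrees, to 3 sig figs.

6.76°

ω = 2πf = 131.9 rad/s
X_L = ωL = 1.15 Ω
Z = 9.68 + j1.15 Ω
|Z| = √(9.68² + 1.15²) = 9.75 Ω
∠Z = arctan(1.15/9.68) = 6.76°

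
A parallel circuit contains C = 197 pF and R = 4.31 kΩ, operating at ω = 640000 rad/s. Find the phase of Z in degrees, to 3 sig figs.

-28.5°

X_C = 1/(ωC) = 7930 Ω
Parallel: admittances add. Y = 1/R + jωC
Y = (0.000232 + j0.000126) S
|Y| = 0.000264 S → |Z| = 1/|Y| = 3790 Ω, ∠Z = −∠Y = -28.5°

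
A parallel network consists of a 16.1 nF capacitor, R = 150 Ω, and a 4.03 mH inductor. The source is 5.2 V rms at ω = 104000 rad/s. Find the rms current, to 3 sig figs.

34.9 mA

X_L = ωL = 419 Ω
X_C = 1/(ωC) = 597 Ω
Parallel: admittances add. Y = 1/R + 1/(jωL) + jωC
Y = (0.00667 − j0.000712) S
|Y| = 0.00670 S → |Z| = 1/|Y| = 149 Ω, ∠Z = −∠Y = 6.09°
I = V/|Z| = 5.2/149 = 34.9 mA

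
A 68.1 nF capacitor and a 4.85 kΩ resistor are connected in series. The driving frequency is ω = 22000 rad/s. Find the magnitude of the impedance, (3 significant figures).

4900 Ω

X_C = 1/(ωC) = 667 Ω
Z = 4850 − j667 Ω
|Z| = √(4850² + 667²) = 4900 Ω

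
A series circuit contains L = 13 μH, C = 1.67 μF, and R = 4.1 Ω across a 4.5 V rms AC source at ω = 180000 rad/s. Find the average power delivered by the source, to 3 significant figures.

X_L = ωL = 2.34 Ω
X_C = 1/(ωC) = 3.33 Ω
Net reactance X = X_L − X_C = -0.987 Ω
Z = 4.10 − j0.987 Ω
|Z| = √(4.10² + 0.987²) = 4.22 Ω
∠Z = arctan(-0.987/4.10) = -13.5°
I = V/|Z| = 1.07 A
P = VI cos φ = 4.5 × 1.07 × cos(-13.5°) = 4.67 W

4.67 W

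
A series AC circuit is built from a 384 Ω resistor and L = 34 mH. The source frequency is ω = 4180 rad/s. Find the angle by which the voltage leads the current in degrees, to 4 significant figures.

X_L = ωL = 142.1 Ω
Z = 384.0 + j142.1 Ω
|Z| = √(384.0² + 142.1²) = 409.5 Ω
∠Z = arctan(142.1/384.0) = 20.31°

20.31°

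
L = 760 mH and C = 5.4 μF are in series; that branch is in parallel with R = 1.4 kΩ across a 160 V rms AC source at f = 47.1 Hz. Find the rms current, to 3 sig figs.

ω = 2πf = 295.9 rad/s
X_L = ωL = 225 Ω
X_C = 1/(ωC) = 626 Ω
Branch 1: Z₁ = R = 1400 Ω
Branch 2 (series LC): Z₂ = j(X_L − X_C) = −j401 Ω
Parallel: Z = Z₁Z₂/(Z₁+Z₂), |Z| = 385 Ω, ∠Z = -74.0°
I = V/|Z| = 160/385 = 415 mA

415 mA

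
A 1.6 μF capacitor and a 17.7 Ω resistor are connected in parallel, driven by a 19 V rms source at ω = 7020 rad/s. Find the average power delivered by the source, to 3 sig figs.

X_C = 1/(ωC) = 89.0 Ω
Parallel: admittances add. Y = 1/R + jωC
Y = (0.0565 + j0.0112) S
|Y| = 0.0576 S → |Z| = 1/|Y| = 17.4 Ω, ∠Z = −∠Y = -11.2°
I = V/|Z| = 1.09 A
P = VI cos φ = 19 × 1.09 × cos(-11.2°) = 20.4 W

20.4 W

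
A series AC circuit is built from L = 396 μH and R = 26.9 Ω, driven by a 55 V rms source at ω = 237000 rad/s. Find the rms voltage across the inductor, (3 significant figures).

52.9 V

X_L = ωL = 93.9 Ω
Z = 26.9 + j93.9 Ω
|Z| = √(26.9² + 93.9²) = 97.6 Ω
I = V/|Z| = 563 mA
V_L = I·|Z_L| = 0.563 × 93.9 = 52.9 V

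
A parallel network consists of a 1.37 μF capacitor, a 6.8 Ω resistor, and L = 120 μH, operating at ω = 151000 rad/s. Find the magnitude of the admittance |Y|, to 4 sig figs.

211.3 mS

X_L = ωL = 18.12 Ω
X_C = 1/(ωC) = 4.834 Ω
Parallel: admittances add. Y = 1/R + 1/(jωL) + jωC
Y = (0.1471 + j0.1517) S
|Y| = 0.2113 S → |Z| = 1/|Y| = 4.733 Ω, ∠Z = −∠Y = -45.89°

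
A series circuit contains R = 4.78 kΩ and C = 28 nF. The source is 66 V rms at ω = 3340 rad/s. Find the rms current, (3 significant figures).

5.63 mA

X_C = 1/(ωC) = 10700 Ω
Z = 4780 − j10700 Ω
|Z| = √(4780² + 10700²) = 11700 Ω
I = V/|Z| = 66/11700 = 5.63 mA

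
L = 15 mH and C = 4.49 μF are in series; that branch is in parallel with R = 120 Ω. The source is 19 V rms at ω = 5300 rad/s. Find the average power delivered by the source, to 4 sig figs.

3.008 W

X_L = ωL = 79.50 Ω
X_C = 1/(ωC) = 42.02 Ω
Branch 1: Z₁ = R = 120.0 Ω
Branch 2 (series LC): Z₂ = j(X_L − X_C) = j37.48 Ω
Parallel: Z = Z₁Z₂/(Z₁+Z₂), |Z| = 35.77 Ω, ∠Z = 72.66°
I = V/|Z| = 531.1 mA
P = VI cos φ = 19 × 0.5311 × cos(72.66°) = 3.008 W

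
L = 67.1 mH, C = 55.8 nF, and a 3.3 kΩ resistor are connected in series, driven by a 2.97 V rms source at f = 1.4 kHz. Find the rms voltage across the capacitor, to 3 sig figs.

ω = 2πf = 8796 rad/s
X_L = ωL = 590 Ω
X_C = 1/(ωC) = 2040 Ω
Net reactance X = X_L − X_C = -1450 Ω
Z = 3300 − j1450 Ω
|Z| = √(3300² + 1450²) = 3600 Ω
I = V/|Z| = 824 μA
V_C = I·|Z_C| = 0.000824 × 2040 = 1.68 V

1.68 V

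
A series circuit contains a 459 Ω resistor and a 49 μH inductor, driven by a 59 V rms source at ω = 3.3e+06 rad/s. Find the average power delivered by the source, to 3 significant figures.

X_L = ωL = 162 Ω
Z = 459 + j162 Ω
|Z| = √(459² + 162²) = 487 Ω
∠Z = arctan(162/459) = 19.4°
I = V/|Z| = 121 mA
P = VI cos φ = 59 × 0.121 × cos(19.4°) = 6.75 W

6.75 W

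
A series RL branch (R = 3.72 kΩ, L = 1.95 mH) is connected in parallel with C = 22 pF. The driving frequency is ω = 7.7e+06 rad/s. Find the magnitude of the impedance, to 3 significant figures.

X_L = ωL = 15000 Ω
X_C = 1/(ωC) = 5900 Ω
Branch 1 (R+jX_L): Z₁ = 3720 + j15000 Ω, |Z₁| = 15500 Ω
Branch 2 (−jX_C): Z₂ = −j5900 Ω
Parallel: Z = Z₁Z₂/(Z₁+Z₂), |Z| = 9280 Ω, ∠Z = -81.7°

9280 Ω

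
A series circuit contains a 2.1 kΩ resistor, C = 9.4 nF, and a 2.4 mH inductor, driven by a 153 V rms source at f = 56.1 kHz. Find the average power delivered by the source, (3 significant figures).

10.4 W

ω = 2πf = 352500 rad/s
X_L = ωL = 846 Ω
X_C = 1/(ωC) = 302 Ω
Net reactance X = X_L − X_C = 544 Ω
Z = 2100 + j544 Ω
|Z| = √(2100² + 544²) = 2170 Ω
∠Z = arctan(544/2100) = 14.5°
I = V/|Z| = 70.5 mA
P = VI cos φ = 153 × 0.0705 × cos(14.5°) = 10.4 W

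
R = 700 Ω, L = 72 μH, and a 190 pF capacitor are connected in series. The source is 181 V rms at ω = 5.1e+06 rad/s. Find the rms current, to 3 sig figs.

187 mA

X_L = ωL = 367 Ω
X_C = 1/(ωC) = 1030 Ω
Net reactance X = X_L − X_C = -665 Ω
Z = 700 − j665 Ω
|Z| = √(700² + 665²) = 965 Ω
I = V/|Z| = 181/965 = 187 mA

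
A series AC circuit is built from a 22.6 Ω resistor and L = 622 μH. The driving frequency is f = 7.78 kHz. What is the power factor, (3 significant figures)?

0.597

ω = 2πf = 48880 rad/s
X_L = ωL = 30.4 Ω
Z = 22.6 + j30.4 Ω
|Z| = √(22.6² + 30.4²) = 37.9 Ω
∠Z = arctan(30.4/22.6) = 53.4°
cos φ = cos(53.4°) = 0.597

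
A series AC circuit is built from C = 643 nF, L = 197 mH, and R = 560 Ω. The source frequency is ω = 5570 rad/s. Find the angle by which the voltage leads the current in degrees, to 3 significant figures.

55.6°

X_L = ωL = 1100 Ω
X_C = 1/(ωC) = 279 Ω
Net reactance X = X_L − X_C = 818 Ω
Z = 560 + j818 Ω
|Z| = √(560² + 818²) = 991 Ω
∠Z = arctan(818/560) = 55.6°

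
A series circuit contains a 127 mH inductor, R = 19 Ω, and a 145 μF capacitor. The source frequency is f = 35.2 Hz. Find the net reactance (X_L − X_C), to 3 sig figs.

ω = 2πf = 221.2 rad/s
X_L = ωL = 28.1 Ω
X_C = 1/(ωC) = 31.2 Ω
X = 28.1 − 31.2 = -3.09 Ω

-3.09 Ω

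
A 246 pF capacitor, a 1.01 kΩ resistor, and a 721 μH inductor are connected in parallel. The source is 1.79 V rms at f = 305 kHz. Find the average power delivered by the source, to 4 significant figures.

ω = 2πf = 1.916e+06 rad/s
X_L = ωL = 1382 Ω
X_C = 1/(ωC) = 2121 Ω
Parallel: admittances add. Y = 1/R + 1/(jωL) + jωC
Y = (0.0009901 − j0.0002523) S
|Y| = 0.001022 S → |Z| = 1/|Y| = 978.7 Ω, ∠Z = −∠Y = 14.30°
I = V/|Z| = 1.829 mA
P = VI cos φ = 1.79 × 0.001829 × cos(14.30°) = 3.172 mW

3.172 mW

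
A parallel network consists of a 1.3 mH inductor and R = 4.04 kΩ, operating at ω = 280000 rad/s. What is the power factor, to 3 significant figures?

X_L = ωL = 364 Ω
Parallel: admittances add. Y = 1/R + 1/(jωL)
Y = (0.000248 − j0.00275) S
|Y| = 0.00276 S → |Z| = 1/|Y| = 363 Ω, ∠Z = −∠Y = 84.9°
cos φ = cos(84.9°) = 0.0897

0.0897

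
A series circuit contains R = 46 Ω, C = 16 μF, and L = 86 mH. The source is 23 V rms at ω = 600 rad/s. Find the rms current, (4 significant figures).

329.3 mA

X_L = ωL = 51.60 Ω
X_C = 1/(ωC) = 104.2 Ω
Net reactance X = X_L − X_C = -52.57 Ω
Z = 46.00 − j52.57 Ω
|Z| = √(46.00² + 52.57²) = 69.85 Ω
I = V/|Z| = 23/69.85 = 329.3 mA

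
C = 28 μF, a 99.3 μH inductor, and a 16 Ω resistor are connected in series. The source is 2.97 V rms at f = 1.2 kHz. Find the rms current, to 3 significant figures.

ω = 2πf = 7540 rad/s
X_L = ωL = 0.749 Ω
X_C = 1/(ωC) = 4.74 Ω
Net reactance X = X_L − X_C = -3.99 Ω
Z = 16.0 − j3.99 Ω
|Z| = √(16.0² + 3.99²) = 16.5 Ω
I = V/|Z| = 2.97/16.5 = 180 mA

180 mA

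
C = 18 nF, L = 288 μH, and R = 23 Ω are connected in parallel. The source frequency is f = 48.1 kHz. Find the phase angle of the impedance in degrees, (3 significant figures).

7.92°

ω = 2πf = 302200 rad/s
X_L = ωL = 87.0 Ω
X_C = 1/(ωC) = 184 Ω
Parallel: admittances add. Y = 1/R + 1/(jωL) + jωC
Y = (0.0435 − j0.00605) S
|Y| = 0.0439 S → |Z| = 1/|Y| = 22.8 Ω, ∠Z = −∠Y = 7.92°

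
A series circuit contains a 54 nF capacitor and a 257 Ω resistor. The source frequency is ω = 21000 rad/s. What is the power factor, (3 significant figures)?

X_C = 1/(ωC) = 882 Ω
Z = 257 − j882 Ω
|Z| = √(257² + 882²) = 919 Ω
∠Z = arctan(-882/257) = -73.8°
cos φ = cos(-73.8°) = 0.280

0.280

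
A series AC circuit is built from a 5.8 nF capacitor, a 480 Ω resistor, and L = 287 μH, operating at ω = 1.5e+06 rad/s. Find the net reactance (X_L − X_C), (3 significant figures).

316 Ω

X_L = ωL = 430 Ω
X_C = 1/(ωC) = 115 Ω
X = 430 − 115 = 316 Ω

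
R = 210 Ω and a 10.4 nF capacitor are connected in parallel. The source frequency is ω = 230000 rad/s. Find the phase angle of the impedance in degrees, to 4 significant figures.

X_C = 1/(ωC) = 418.1 Ω
Parallel: admittances add. Y = 1/R + jωC
Y = (0.004762 + j0.002392) S
|Y| = 0.005329 S → |Z| = 1/|Y| = 187.7 Ω, ∠Z = −∠Y = -26.67°

-26.67°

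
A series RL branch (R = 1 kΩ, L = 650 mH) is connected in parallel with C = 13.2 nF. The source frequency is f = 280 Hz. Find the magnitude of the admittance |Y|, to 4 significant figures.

641.0 μS

ω = 2πf = 1759 rad/s
X_L = ωL = 1144 Ω
X_C = 1/(ωC) = 43060 Ω
Branch 1 (R+jX_L): Z₁ = 1000 + j1144 Ω, |Z₁| = 1519 Ω
Branch 2 (−jX_C): Z₂ = −j43060 Ω
Parallel: Z = Z₁Z₂/(Z₁+Z₂), |Z| = 1560 Ω, ∠Z = 47.46°
|Y| = 1/|Z| = 641.0 μS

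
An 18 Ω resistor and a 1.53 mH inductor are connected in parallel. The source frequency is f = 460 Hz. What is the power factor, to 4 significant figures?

ω = 2πf = 2890 rad/s
X_L = ωL = 4.422 Ω
Parallel: admittances add. Y = 1/R + 1/(jωL)
Y = (0.05556 − j0.2261) S
|Y| = 0.2329 S → |Z| = 1/|Y| = 4.294 Ω, ∠Z = −∠Y = 76.20°
cos φ = cos(76.20°) = 0.2386

0.2386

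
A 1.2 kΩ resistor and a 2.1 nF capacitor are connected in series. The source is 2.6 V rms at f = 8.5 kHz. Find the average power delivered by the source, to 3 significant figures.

100 μW

ω = 2πf = 53410 rad/s
X_C = 1/(ωC) = 8920 Ω
Z = 1200 − j8920 Ω
|Z| = √(1200² + 8920²) = 9000 Ω
∠Z = arctan(-8920/1200) = -82.3°
I = V/|Z| = 289 μA
P = VI cos φ = 2.6 × 0.000289 × cos(-82.3°) = 100 μW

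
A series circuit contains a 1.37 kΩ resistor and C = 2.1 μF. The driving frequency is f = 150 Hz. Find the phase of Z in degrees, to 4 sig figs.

ω = 2πf = 942.5 rad/s
X_C = 1/(ωC) = 505.3 Ω
Z = 1370 − j505.3 Ω
|Z| = √(1370² + 505.3²) = 1460 Ω
∠Z = arctan(-505.3/1370) = -20.24°

-20.24°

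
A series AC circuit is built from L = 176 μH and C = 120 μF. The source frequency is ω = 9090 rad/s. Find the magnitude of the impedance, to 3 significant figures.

X_L = ωL = 1.60 Ω
X_C = 1/(ωC) = 0.917 Ω
Net reactance X = X_L − X_C = 0.683 Ω
Z = j0.683 Ω
|Z| = √(0² + 0.683²) = 0.683 Ω

0.683 Ω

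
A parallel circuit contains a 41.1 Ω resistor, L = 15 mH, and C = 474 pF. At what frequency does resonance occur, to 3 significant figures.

59.7 kHz

ω₀ = 1/√(LC) = 1/√(0.015 × 4.74e-10) = 375000 rad/s
f₀ = ω₀/(2π) = 59.7 kHz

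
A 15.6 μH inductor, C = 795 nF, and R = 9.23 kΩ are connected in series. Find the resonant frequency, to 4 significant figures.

ω₀ = 1/√(LC) = 1/√(1.56e-05 × 7.95e-07) = 284000 rad/s
f₀ = ω₀/(2π) = 45.19 kHz

45.19 kHz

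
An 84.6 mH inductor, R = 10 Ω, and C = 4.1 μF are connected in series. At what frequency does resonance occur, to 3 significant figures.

270 Hz

ω₀ = 1/√(LC) = 1/√(0.0846 × 4.1e-06) = 1698 rad/s
f₀ = ω₀/(2π) = 270 Hz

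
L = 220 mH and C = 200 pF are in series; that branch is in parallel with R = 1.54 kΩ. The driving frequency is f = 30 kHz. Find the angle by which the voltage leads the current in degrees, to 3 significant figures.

5.88°

ω = 2πf = 188500 rad/s
X_L = ωL = 41500 Ω
X_C = 1/(ωC) = 26500 Ω
Branch 1: Z₁ = R = 1540 Ω
Branch 2 (series LC): Z₂ = j(X_L − X_C) = j14900 Ω
Parallel: Z = Z₁Z₂/(Z₁+Z₂), |Z| = 1530 Ω, ∠Z = 5.88°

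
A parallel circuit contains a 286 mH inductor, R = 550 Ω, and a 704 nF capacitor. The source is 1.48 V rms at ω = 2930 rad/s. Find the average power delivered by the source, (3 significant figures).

X_L = ωL = 838 Ω
X_C = 1/(ωC) = 485 Ω
Parallel: admittances add. Y = 1/R + 1/(jωL) + jωC
Y = (0.00182 + j0.000869) S
|Y| = 0.00202 S → |Z| = 1/|Y| = 496 Ω, ∠Z = −∠Y = -25.6°
I = V/|Z| = 2.98 mA
P = VI cos φ = 1.48 × 0.00298 × cos(-25.6°) = 3.98 mW

3.98 mW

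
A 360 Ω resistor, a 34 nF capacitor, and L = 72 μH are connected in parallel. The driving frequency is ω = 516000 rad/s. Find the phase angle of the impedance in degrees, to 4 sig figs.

X_L = ωL = 37.15 Ω
X_C = 1/(ωC) = 57.00 Ω
Parallel: admittances add. Y = 1/R + 1/(jωL) + jωC
Y = (0.002778 − j0.009372) S
|Y| = 0.009775 S → |Z| = 1/|Y| = 102.3 Ω, ∠Z = −∠Y = 73.49°

73.49°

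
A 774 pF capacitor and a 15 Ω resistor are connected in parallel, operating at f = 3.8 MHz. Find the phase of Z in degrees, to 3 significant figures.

-15.5°

ω = 2πf = 2.388e+07 rad/s
X_C = 1/(ωC) = 54.1 Ω
Parallel: admittances add. Y = 1/R + jωC
Y = (0.0667 + j0.0185) S
|Y| = 0.0692 S → |Z| = 1/|Y| = 14.5 Ω, ∠Z = −∠Y = -15.5°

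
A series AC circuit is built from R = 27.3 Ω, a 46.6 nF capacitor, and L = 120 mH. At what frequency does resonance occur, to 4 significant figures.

ω₀ = 1/√(LC) = 1/√(0.12 × 4.66e-08) = 13370 rad/s
f₀ = ω₀/(2π) = 2.128 kHz

2.128 kHz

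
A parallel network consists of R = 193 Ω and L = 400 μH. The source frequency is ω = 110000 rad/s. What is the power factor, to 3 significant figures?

0.222

X_L = ωL = 44.0 Ω
Parallel: admittances add. Y = 1/R + 1/(jωL)
Y = (0.00518 − j0.0227) S
|Y| = 0.0233 S → |Z| = 1/|Y| = 42.9 Ω, ∠Z = −∠Y = 77.2°
cos φ = cos(77.2°) = 0.222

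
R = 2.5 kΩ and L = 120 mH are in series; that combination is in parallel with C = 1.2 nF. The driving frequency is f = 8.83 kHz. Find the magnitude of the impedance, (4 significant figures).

12240 Ω

ω = 2πf = 55480 rad/s
X_L = ωL = 6658 Ω
X_C = 1/(ωC) = 15020 Ω
Branch 1 (R+jX_L): Z₁ = 2500 + j6658 Ω, |Z₁| = 7112 Ω
Branch 2 (−jX_C): Z₂ = −j15020 Ω
Parallel: Z = Z₁Z₂/(Z₁+Z₂), |Z| = 12240 Ω, ∠Z = 52.77°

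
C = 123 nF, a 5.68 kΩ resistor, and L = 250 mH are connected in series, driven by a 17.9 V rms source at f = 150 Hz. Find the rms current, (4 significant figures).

1.767 mA

ω = 2πf = 942.5 rad/s
X_L = ωL = 235.6 Ω
X_C = 1/(ωC) = 8626 Ω
Net reactance X = X_L − X_C = -8391 Ω
Z = 5680 − j8391 Ω
|Z| = √(5680² + 8391²) = 10130 Ω
I = V/|Z| = 17.9/10130 = 1.767 mA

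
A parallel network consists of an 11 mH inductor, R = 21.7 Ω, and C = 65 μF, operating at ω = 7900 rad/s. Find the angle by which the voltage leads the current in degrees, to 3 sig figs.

-84.8°

X_L = ωL = 86.9 Ω
X_C = 1/(ωC) = 1.95 Ω
Parallel: admittances add. Y = 1/R + 1/(jωL) + jωC
Y = (0.0461 + j0.502) S
|Y| = 0.504 S → |Z| = 1/|Y| = 1.98 Ω, ∠Z = −∠Y = -84.8°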